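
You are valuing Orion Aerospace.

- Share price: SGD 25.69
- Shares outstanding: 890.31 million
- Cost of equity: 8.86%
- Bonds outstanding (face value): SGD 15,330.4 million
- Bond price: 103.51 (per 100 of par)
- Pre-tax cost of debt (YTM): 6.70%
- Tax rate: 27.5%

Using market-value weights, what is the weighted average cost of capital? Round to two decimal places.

7.22%

Market value of equity E = 25.69 × 890.31m = 22872.0639m. Market value of debt D = 15330.4m × 103.51/100 = 15868.49704m.
Total capital V = 22872.0639 + 15868.49704 = 38740.56094.
Equity: weight = 22872.0639/38740.56094 = 0.5904; cost = 8.86%.
Bonds outstanding: weight = 15868.49704/38740.56094 = 0.4096; after-tax cost = 6.7% × (1 − 27.5%) = 4.8575%.
WACC = 0.5904 × 8.8600% + 0.4096 × 4.8575% = 7.2205%.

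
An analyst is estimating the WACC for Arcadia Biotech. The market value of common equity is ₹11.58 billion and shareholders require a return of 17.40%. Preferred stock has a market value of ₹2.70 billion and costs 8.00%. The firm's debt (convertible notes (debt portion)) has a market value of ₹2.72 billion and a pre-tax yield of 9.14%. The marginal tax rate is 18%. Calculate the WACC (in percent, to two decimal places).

Total capital V = 11.58 + 2.7 + 2.72 = 17.
Equity: weight = 11.58/17 = 0.6812; cost = 17.4%.
Preferred: weight = 2.7/17 = 0.1588; cost = 8%.
Convertible notes (debt portion): weight = 2.72/17 = 0.1600; after-tax cost = 9.14% × (1 − 18%) = 7.4948%.
WACC = 0.6812 × 17.4000% + 0.1588 × 8.0000% + 0.1600 × 7.4948% = 14.3222%.

14.32%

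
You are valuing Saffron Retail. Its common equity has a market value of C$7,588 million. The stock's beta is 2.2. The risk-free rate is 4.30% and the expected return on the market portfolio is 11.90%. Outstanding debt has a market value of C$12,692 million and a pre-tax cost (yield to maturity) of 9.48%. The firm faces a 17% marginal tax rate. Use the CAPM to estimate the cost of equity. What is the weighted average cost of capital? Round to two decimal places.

Market risk premium = 11.9% − 4.3% = 7.6%.
Cost of equity via CAPM: Re = 4.3% + 2.2 × 7.6% = 21.0200%.
Total capital V = 7588 + 12692 = 20280.
Equity: weight = 7588/20280 = 0.3742; cost = 21.02%.
Debt: weight = 12692/20280 = 0.6258; after-tax cost = 9.48% × (1 − 17%) = 7.8684%.
WACC = 0.3742 × 21.0200% + 0.6258 × 7.8684% = 12.7892%.

12.79%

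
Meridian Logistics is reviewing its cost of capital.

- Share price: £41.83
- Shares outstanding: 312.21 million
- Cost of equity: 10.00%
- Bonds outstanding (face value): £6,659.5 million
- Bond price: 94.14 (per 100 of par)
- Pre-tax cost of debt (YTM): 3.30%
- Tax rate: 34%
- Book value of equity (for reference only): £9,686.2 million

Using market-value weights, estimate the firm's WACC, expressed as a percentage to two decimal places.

7.46%

Market value of equity E = 41.83 × 312.21m = 13059.7443m. Market value of debt D = 6659.5m × 94.14/100 = 6269.2533m.
Total capital V = 13059.7443 + 6269.2533 = 19328.9976.
Equity: weight = 13059.7443/19328.9976 = 0.6757; cost = 10%.
Bonds outstanding: weight = 6269.2533/19328.9976 = 0.3243; after-tax cost = 3.3% × (1 − 34%) = 2.1780%.
WACC = 0.6757 × 10.0000% + 0.3243 × 2.1780% = 7.4630%.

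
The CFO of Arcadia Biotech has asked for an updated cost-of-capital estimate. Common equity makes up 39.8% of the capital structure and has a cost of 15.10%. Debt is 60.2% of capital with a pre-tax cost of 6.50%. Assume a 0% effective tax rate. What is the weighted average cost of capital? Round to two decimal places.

9.92%

After-tax cost of debt = 6.5% × (1 − 0%) = 6.5000%.
WACC = 0.398 × 15.1000% + 0.602 × 6.5000% = 9.9228%.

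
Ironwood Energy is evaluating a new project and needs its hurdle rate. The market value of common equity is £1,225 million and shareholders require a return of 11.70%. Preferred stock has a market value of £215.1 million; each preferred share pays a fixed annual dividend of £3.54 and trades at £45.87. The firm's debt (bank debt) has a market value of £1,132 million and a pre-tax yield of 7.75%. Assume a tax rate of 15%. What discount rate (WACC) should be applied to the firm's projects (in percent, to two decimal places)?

9.12%

Cost of preferred: Rp = 3.54 / 45.87 = 7.7175%.
Total capital V = 1225 + 215.1 + 1132 = 2572.1.
Equity: weight = 1225/2572.1 = 0.4763; cost = 11.7%.
Preferred: weight = 215.1/2572.1 = 0.0836; cost = 7.7175%.
Bank debt: weight = 1132/2572.1 = 0.4401; after-tax cost = 7.75% × (1 − 15%) = 6.5875%.
WACC = 0.4763 × 11.7000% + 0.0836 × 7.7175% + 0.4401 × 6.5875% = 9.1169%.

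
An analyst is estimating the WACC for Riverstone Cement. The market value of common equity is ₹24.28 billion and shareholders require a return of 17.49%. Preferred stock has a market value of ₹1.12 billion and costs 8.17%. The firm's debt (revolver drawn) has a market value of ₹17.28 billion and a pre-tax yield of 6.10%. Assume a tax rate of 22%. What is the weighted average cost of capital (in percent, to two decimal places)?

12.09%

Total capital V = 24.28 + 1.12 + 17.28 = 42.68.
Equity: weight = 24.28/42.68 = 0.5689; cost = 17.49%.
Preferred: weight = 1.12/42.68 = 0.0262; cost = 8.17%.
Revolver drawn: weight = 17.28/42.68 = 0.4049; after-tax cost = 6.1% × (1 − 22%) = 4.7580%.
WACC = 0.5689 × 17.4900% + 0.0262 × 8.1700% + 0.4049 × 4.7580% = 12.0906%.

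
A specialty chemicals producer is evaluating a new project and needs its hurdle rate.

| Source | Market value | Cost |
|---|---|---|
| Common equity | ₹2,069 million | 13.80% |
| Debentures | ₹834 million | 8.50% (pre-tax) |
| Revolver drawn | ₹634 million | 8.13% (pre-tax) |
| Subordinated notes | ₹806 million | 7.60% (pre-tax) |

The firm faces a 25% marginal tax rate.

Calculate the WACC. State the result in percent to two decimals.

9.75%

Total capital V = 2069 + 834 + 634 + 806 = 4343.
Equity: weight = 2069/4343 = 0.4764; cost = 13.8%.
Debentures: weight = 834/4343 = 0.1920; after-tax cost = 8.5% × (1 − 25%) = 6.3750%.
Revolver drawn: weight = 634/4343 = 0.1460; after-tax cost = 8.13% × (1 − 25%) = 6.0975%.
Subordinated notes: weight = 806/4343 = 0.1856; after-tax cost = 7.6% × (1 − 25%) = 5.7000%.
WACC = 0.4764 × 13.8000% + 0.1920 × 6.3750% + 0.1460 × 6.0975% + 0.1856 × 5.7000% = 9.7465%.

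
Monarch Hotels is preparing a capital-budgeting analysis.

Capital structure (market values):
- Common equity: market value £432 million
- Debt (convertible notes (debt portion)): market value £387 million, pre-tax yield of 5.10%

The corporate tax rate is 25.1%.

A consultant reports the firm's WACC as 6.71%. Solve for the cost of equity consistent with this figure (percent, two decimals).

9.30%

Total capital V = 432 + 387 = 819.
Equity weight = 432/819 = 0.5275.
Convertible notes (debt portion) weight = 387/819 = 0.4725.
Debt contribution = 0.4725 × 5.1% × (1 − 25.1%) = 1.8050%.
Required equity contribution = 6.71% − 1.8050% = 4.9050%.
Re = 4.9050% / 0.5275 = 9.2990%.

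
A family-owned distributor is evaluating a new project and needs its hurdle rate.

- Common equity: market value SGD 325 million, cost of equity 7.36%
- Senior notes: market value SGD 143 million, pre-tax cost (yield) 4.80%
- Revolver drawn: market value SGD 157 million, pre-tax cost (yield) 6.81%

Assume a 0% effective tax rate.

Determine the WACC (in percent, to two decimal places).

6.64%

Total capital V = 325 + 143 + 157 = 625.
Equity: weight = 325/625 = 0.5200; cost = 7.36%.
Senior notes: weight = 143/625 = 0.2288; after-tax cost = 4.8% × (1 − 0%) = 4.8000%.
Revolver drawn: weight = 157/625 = 0.2512; after-tax cost = 6.81% × (1 − 0%) = 6.8100%.
WACC = 0.5200 × 7.3600% + 0.2288 × 4.8000% + 0.2512 × 6.8100% = 6.6361%.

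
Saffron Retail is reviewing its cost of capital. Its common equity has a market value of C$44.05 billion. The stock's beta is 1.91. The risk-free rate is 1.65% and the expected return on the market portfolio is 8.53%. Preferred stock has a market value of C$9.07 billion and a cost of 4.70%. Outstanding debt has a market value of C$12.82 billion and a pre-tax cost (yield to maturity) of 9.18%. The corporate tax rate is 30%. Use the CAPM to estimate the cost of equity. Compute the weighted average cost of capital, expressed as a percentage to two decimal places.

11.78%

Market risk premium = 8.53% − 1.65% = 6.88%.
Cost of equity via CAPM: Re = 1.65% + 1.91 × 6.88% = 14.7908%.
Total capital V = 44.05 + 9.07 + 12.82 = 65.94.
Equity: weight = 44.05/65.94 = 0.6680; cost = 14.7908%.
Preferred: weight = 9.07/65.94 = 0.1375; cost = 4.7%.
Debt: weight = 12.82/65.94 = 0.1944; after-tax cost = 9.18% × (1 − 30%) = 6.4260%.
WACC = 0.6680 × 14.7908% + 0.1375 × 4.7000% + 0.1944 × 6.4260% = 11.7765%.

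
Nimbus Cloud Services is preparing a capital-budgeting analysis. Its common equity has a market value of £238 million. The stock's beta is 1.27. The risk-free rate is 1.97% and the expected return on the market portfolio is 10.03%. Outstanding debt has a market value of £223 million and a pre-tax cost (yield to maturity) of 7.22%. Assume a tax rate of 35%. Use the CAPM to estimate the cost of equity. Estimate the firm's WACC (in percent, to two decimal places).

8.57%

Market risk premium = 10.03% − 1.97% = 8.06%.
Cost of equity via CAPM: Re = 1.97% + 1.27 × 8.06% = 12.2062%.
Total capital V = 238 + 223 = 461.
Equity: weight = 238/461 = 0.5163; cost = 12.2062%.
Debt: weight = 223/461 = 0.4837; after-tax cost = 7.22% × (1 − 35%) = 4.6930%.
WACC = 0.5163 × 12.2062% + 0.4837 × 4.6930% = 8.5718%.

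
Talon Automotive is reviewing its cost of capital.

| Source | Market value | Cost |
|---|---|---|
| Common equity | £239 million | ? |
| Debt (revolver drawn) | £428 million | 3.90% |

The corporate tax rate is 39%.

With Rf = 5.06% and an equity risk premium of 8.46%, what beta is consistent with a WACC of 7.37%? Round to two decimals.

Total capital V = 239 + 428 = 667.
Equity weight = 239/667 = 0.3583.
Revolver drawn weight = 428/667 = 0.6417.
Debt contribution = 0.6417 × 3.9% × (1 − 39%) = 1.5266%.
Required equity contribution = 7.37% − 1.5266% = 5.8434%  ⇒  Re = 16.3079%.
CAPM: 16.3079% = 5.06% + β × 8.46%  ⇒  β = 1.3295.

1.33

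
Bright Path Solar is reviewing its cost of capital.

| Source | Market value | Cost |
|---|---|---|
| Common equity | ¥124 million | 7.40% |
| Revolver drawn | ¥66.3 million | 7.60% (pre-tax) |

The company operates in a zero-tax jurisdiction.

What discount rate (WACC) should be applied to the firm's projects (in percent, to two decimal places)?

Total capital V = 124 + 66.3 = 190.3.
Equity: weight = 124/190.3 = 0.6516; cost = 7.4%.
Revolver drawn: weight = 66.3/190.3 = 0.3484; after-tax cost = 7.6% × (1 − 0%) = 7.6000%.
WACC = 0.6516 × 7.4000% + 0.3484 × 7.6000% = 7.4697%.

7.47%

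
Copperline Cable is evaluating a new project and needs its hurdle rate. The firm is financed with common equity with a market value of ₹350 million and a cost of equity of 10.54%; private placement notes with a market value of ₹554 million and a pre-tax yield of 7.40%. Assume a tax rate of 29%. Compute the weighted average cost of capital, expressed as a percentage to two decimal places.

Total capital V = 350 + 554 = 904.
Equity: weight = 350/904 = 0.3872; cost = 10.54%.
Private placement notes: weight = 554/904 = 0.6128; after-tax cost = 7.4% × (1 − 29%) = 5.2540%.
WACC = 0.3872 × 10.5400% + 0.6128 × 5.2540% = 7.3006%.

7.30%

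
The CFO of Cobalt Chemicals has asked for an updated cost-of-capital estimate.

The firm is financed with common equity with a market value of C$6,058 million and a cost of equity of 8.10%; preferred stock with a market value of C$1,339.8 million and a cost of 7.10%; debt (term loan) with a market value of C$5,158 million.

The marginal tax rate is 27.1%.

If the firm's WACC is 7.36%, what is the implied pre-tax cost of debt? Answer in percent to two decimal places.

9.00%

Total capital V = 6058 + 1339.8 + 5158 = 12555.8.
Equity weight = 6058/12555.8 = 0.4825.
Preferred weight = 1339.8/12555.8 = 0.1067.
Term loan weight = 5158/12555.8 = 0.4108.
Equity contribution = 0.4825 × 8.1% = 3.9081%.
Preferred contribution = 0.1067 × 7.1% = 0.7576%.
Remaining for debt = 7.36% − 4.6658% = 2.6942%.
Rd × (1 − 27.1%) × 0.4108 = 2.6942%  ⇒  Rd = 8.9965%.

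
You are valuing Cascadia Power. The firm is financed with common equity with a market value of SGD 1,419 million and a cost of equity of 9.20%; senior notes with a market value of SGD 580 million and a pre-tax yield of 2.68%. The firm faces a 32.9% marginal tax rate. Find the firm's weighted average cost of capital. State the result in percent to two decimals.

Total capital V = 1419 + 580 = 1999.
Equity: weight = 1419/1999 = 0.7099; cost = 9.2%.
Senior notes: weight = 580/1999 = 0.2901; after-tax cost = 2.68% × (1 − 32.9%) = 1.7983%.
WACC = 0.7099 × 9.2000% + 0.2901 × 1.7983% = 7.0524%.

7.05%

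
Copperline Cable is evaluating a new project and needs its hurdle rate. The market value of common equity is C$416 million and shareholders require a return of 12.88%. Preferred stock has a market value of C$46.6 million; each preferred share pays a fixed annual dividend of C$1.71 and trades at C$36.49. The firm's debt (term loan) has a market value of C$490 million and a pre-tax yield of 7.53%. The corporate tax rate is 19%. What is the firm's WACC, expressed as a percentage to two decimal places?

Cost of preferred: Rp = 1.71 / 36.49 = 4.6862%.
Total capital V = 416 + 46.6 + 490 = 952.6.
Equity: weight = 416/952.6 = 0.4367; cost = 12.88%.
Preferred: weight = 46.6/952.6 = 0.0489; cost = 4.6862%.
Term loan: weight = 490/952.6 = 0.5144; after-tax cost = 7.53% × (1 − 19%) = 6.0993%.
WACC = 0.4367 × 12.8800% + 0.0489 × 4.6862% + 0.5144 × 6.0993% = 8.9913%.

8.99%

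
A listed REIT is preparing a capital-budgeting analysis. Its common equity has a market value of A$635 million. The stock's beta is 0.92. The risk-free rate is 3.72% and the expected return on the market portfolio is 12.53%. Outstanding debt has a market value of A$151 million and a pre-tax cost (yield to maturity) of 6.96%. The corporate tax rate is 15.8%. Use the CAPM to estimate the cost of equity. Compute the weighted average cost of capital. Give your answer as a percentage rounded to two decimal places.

10.68%

Market risk premium = 12.53% − 3.72% = 8.81%.
Cost of equity via CAPM: Re = 3.72% + 0.92 × 8.81% = 11.8252%.
Total capital V = 635 + 151 = 786.
Equity: weight = 635/786 = 0.8079; cost = 11.8252%.
Debt: weight = 151/786 = 0.1921; after-tax cost = 6.96% × (1 − 15.8%) = 5.8603%.
WACC = 0.8079 × 11.8252% + 0.1921 × 5.8603% = 10.6793%.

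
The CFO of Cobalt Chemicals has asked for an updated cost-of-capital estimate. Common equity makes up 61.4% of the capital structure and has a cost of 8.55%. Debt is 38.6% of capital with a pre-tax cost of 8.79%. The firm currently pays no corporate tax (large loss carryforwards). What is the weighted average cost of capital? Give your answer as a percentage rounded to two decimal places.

After-tax cost of debt = 8.79% × (1 − 0%) = 8.7900%.
WACC = 0.614 × 8.5500% + 0.386 × 8.7900% = 8.6426%.

8.64%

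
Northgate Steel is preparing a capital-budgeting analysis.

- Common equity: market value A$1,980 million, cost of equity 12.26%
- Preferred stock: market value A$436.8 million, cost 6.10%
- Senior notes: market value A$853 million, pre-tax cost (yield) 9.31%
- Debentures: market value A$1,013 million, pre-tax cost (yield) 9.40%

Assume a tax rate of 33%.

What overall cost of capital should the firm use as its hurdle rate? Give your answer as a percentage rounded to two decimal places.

Total capital V = 1980 + 436.8 + 853 + 1013 = 4282.8.
Equity: weight = 1980/4282.8 = 0.4623; cost = 12.26%.
Preferred: weight = 436.8/4282.8 = 0.1020; cost = 6.1%.
Senior notes: weight = 853/4282.8 = 0.1992; after-tax cost = 9.31% × (1 − 33%) = 6.2377%.
Debentures: weight = 1013/4282.8 = 0.2365; after-tax cost = 9.4% × (1 − 33%) = 6.2980%.
WACC = 0.4623 × 12.2600% + 0.1020 × 6.1000% + 0.1992 × 6.2377% + 0.2365 × 6.2980% = 9.0221%.

9.02%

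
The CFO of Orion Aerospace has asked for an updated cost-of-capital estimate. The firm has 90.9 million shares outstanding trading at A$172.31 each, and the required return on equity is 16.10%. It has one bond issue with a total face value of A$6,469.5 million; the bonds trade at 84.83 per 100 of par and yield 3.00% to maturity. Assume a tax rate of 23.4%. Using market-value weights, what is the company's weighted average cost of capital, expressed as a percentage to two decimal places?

12.52%

Market value of equity E = 172.31 × 90.9m = 15662.979m. Market value of debt D = 6469.5m × 84.83/100 = 5488.07685m.
Total capital V = 15662.979 + 5488.07685 = 21151.05585.
Equity: weight = 15662.979/21151.05585 = 0.7405; cost = 16.1%.
Bonds outstanding: weight = 5488.07685/21151.05585 = 0.2595; after-tax cost = 3% × (1 − 23.4%) = 2.2980%.
WACC = 0.7405 × 16.1000% + 0.2595 × 2.2980% = 12.5188%.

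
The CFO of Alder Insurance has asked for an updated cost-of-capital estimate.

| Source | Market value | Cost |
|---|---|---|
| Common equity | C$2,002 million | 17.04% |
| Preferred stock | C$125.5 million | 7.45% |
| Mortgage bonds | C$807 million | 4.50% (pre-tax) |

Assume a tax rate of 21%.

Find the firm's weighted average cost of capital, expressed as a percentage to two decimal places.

Total capital V = 2002 + 125.5 + 807 = 2934.5.
Equity: weight = 2002/2934.5 = 0.6822; cost = 17.04%.
Preferred: weight = 125.5/2934.5 = 0.0428; cost = 7.45%.
Mortgage bonds: weight = 807/2934.5 = 0.2750; after-tax cost = 4.5% × (1 − 21%) = 3.5550%.
WACC = 0.6822 × 17.0400% + 0.0428 × 7.4500% + 0.2750 × 3.5550% = 12.9214%.

12.92%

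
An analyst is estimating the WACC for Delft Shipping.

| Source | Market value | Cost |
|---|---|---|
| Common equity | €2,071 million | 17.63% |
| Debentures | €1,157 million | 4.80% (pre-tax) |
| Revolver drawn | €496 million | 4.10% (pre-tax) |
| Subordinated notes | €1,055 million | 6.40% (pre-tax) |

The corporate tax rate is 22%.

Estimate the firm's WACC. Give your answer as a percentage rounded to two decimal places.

9.98%

Total capital V = 2071 + 1157 + 496 + 1055 = 4779.
Equity: weight = 2071/4779 = 0.4334; cost = 17.63%.
Debentures: weight = 1157/4779 = 0.2421; after-tax cost = 4.8% × (1 − 22%) = 3.7440%.
Revolver drawn: weight = 496/4779 = 0.1038; after-tax cost = 4.1% × (1 − 22%) = 3.1980%.
Subordinated notes: weight = 1055/4779 = 0.2208; after-tax cost = 6.4% × (1 − 22%) = 4.9920%.
WACC = 0.4334 × 17.6300% + 0.2421 × 3.7440% + 0.1038 × 3.1980% + 0.2208 × 4.9920% = 9.9804%.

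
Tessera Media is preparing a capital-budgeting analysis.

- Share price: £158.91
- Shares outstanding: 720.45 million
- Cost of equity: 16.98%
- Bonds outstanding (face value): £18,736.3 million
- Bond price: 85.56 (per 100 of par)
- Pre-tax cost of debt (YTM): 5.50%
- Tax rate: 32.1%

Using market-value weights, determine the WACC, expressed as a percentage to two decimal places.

15.35%

Market value of equity E = 158.91 × 720.45m = 114486.7095m. Market value of debt D = 18736.3m × 85.56/100 = 16030.77828m.
Total capital V = 114486.7095 + 16030.77828 = 130517.48778.
Equity: weight = 114486.7095/130517.48778 = 0.8772; cost = 16.98%.
Bonds outstanding: weight = 16030.77828/130517.48778 = 0.1228; after-tax cost = 5.5% × (1 − 32.1%) = 3.7345%.
WACC = 0.8772 × 16.9800% + 0.1228 × 3.7345% = 15.3531%.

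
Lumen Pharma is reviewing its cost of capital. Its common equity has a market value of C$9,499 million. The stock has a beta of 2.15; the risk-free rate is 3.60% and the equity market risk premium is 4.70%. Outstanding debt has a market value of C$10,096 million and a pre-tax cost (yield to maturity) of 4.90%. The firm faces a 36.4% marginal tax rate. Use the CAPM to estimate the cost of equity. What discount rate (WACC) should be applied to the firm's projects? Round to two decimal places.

8.25%

Cost of equity via CAPM: Re = 3.6% + 2.15 × 4.7% = 13.7050%.
Total capital V = 9499 + 10096 = 19595.
Equity: weight = 9499/19595 = 0.4848; cost = 13.705%.
Debt: weight = 10096/19595 = 0.5152; after-tax cost = 4.9% × (1 − 36.4%) = 3.1164%.
WACC = 0.4848 × 13.7050% + 0.5152 × 3.1164% = 8.2494%.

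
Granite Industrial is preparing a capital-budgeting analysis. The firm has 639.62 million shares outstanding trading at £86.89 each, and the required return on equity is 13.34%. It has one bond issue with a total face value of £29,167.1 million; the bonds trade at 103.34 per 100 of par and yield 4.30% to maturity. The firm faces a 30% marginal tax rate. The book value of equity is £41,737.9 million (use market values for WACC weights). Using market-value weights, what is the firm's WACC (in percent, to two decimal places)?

Market value of equity E = 86.89 × 639.62m = 55576.5818m. Market value of debt D = 29167.1m × 103.34/100 = 30141.28114m.
Total capital V = 55576.5818 + 30141.28114 = 85717.86294.
Equity: weight = 55576.5818/85717.86294 = 0.6484; cost = 13.34%.
Bonds outstanding: weight = 30141.28114/85717.86294 = 0.3516; after-tax cost = 4.3% × (1 − 30%) = 3.0100%.
WACC = 0.6484 × 13.3400% + 0.3516 × 3.0100% = 9.7076%.

9.71%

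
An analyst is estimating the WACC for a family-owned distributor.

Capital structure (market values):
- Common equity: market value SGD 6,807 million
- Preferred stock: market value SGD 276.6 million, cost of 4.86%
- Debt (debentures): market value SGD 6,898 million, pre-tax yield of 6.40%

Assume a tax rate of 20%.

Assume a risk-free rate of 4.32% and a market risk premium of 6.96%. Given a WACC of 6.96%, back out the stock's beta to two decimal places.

0.66

Total capital V = 6807 + 276.6 + 6898 = 13981.6.
Equity weight = 6807/13981.6 = 0.4869.
Preferred weight = 276.6/13981.6 = 0.0198.
Debentures weight = 6898/13981.6 = 0.4934.
Debt contribution = 0.4934 × 6.4% × (1 − 20%) = 2.5260%.
Preferred contribution = 0.0198 × 4.86% = 0.0961%.
Required equity contribution = 6.96% − 2.6222% = 4.3378%  ⇒  Re = 8.9099%.
CAPM: 8.9099% = 4.32% + β × 6.96%  ⇒  β = 0.6595.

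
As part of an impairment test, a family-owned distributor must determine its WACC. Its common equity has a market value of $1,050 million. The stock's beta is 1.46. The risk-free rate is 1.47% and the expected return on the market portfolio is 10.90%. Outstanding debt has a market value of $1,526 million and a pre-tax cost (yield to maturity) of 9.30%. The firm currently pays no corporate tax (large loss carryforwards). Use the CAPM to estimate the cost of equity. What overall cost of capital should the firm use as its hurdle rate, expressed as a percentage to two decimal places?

11.72%

Market risk premium = 10.9% − 1.47% = 9.43%.
Cost of equity via CAPM: Re = 1.47% + 1.46 × 9.43% = 15.2378%.
Total capital V = 1050 + 1526 = 2576.
Equity: weight = 1050/2576 = 0.4076; cost = 15.2378%.
Debt: weight = 1526/2576 = 0.5924; after-tax cost = 9.3% × (1 − 0%) = 9.3000%.
WACC = 0.4076 × 15.2378% + 0.5924 × 9.3000% = 11.7203%.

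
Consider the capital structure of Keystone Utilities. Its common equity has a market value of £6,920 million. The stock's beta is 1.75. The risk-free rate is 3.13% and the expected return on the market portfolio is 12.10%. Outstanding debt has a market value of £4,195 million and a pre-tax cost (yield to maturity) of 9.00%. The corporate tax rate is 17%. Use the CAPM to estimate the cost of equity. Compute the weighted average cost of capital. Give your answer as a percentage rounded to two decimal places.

14.54%

Market risk premium = 12.1% − 3.13% = 8.97%.
Cost of equity via CAPM: Re = 3.13% + 1.75 × 8.97% = 18.8275%.
Total capital V = 6920 + 4195 = 11115.
Equity: weight = 6920/11115 = 0.6226; cost = 18.8275%.
Debt: weight = 4195/11115 = 0.3774; after-tax cost = 9% × (1 − 17%) = 7.4700%.
WACC = 0.6226 × 18.8275% + 0.3774 × 7.4700% = 14.5410%.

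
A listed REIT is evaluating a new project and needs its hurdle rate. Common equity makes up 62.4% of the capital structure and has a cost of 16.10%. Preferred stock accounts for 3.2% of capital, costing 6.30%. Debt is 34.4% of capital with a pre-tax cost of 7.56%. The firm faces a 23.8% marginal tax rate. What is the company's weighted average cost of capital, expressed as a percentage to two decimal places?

12.23%

After-tax cost of debt = 7.56% × (1 − 23.8%) = 5.7607%.
WACC = 0.624 × 16.1000% + 0.032 × 6.3000% + 0.344 × 5.7607% = 12.2297%.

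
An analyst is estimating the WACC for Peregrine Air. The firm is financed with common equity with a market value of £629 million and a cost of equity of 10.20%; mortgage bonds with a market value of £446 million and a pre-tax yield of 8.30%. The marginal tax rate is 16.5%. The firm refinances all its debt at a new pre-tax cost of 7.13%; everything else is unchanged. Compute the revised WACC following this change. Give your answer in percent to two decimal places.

8.44%

After the change:
Total capital V = 629 + 446 = 1075.
Equity: weight = 629/1075 = 0.5851; cost = 10.2%.
Mortgage bonds: weight = 446/1075 = 0.4149; after-tax cost = 7.13% × (1 − 16.5%) = 5.9535%.
WACC = 0.5851 × 10.2000% + 0.4149 × 5.9535% = 8.4382%.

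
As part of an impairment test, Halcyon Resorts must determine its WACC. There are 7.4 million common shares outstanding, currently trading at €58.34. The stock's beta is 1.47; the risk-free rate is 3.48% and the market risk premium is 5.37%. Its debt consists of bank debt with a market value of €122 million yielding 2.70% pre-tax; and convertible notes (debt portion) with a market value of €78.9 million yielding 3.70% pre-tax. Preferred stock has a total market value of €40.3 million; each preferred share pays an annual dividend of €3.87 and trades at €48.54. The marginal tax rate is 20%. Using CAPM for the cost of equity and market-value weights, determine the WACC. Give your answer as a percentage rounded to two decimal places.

Cost of equity via CAPM: Re = 3.48% + 1.47 × 5.37% = 11.3739%.
Cost of preferred: Rp = 3.87 / 48.54 = 7.9728%.
Market value of equity E = 58.34 × 7.4m = 431.716m.
Total capital V = 431.716 + 40.3 + 122 + 78.9 = 672.916.
Equity: weight = 431.716/672.916 = 0.6416; cost = 11.3739%.
Preferred: weight = 40.3/672.916 = 0.0599; cost = 7.9728%.
Bank debt: weight = 122/672.916 = 0.1813; after-tax cost = 2.7% × (1 − 20%) = 2.1600%.
Convertible notes (debt portion): weight = 78.9/672.916 = 0.1173; after-tax cost = 3.7% × (1 − 20%) = 2.9600%.
WACC = 0.6416 × 11.3739% + 0.0599 × 7.9728% + 0.1813 × 2.1600% + 0.1173 × 2.9600% = 8.5132%.

8.51%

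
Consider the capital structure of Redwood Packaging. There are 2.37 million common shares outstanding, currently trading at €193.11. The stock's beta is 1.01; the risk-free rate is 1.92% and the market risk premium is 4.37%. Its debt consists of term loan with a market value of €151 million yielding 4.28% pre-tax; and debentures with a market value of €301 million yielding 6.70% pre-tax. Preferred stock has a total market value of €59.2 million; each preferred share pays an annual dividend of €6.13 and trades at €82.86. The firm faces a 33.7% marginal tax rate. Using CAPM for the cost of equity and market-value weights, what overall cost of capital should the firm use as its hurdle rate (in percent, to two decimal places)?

Cost of equity via CAPM: Re = 1.92% + 1.01 × 4.37% = 6.3337%.
Cost of preferred: Rp = 6.13 / 82.86 = 7.3980%.
Market value of equity E = 193.11 × 2.37m = 457.6707m.
Total capital V = 457.6707 + 59.2 + 151 + 301 = 968.8707.
Equity: weight = 457.6707/968.8707 = 0.4724; cost = 6.3337%.
Preferred: weight = 59.2/968.8707 = 0.0611; cost = 7.398%.
Term loan: weight = 151/968.8707 = 0.1559; after-tax cost = 4.28% × (1 − 33.7%) = 2.8376%.
Debentures: weight = 301/968.8707 = 0.3107; after-tax cost = 6.7% × (1 − 33.7%) = 4.4421%.
WACC = 0.4724 × 6.3337% + 0.0611 × 7.3980% + 0.1559 × 2.8376% + 0.3107 × 4.4421% = 5.2662%.

5.27%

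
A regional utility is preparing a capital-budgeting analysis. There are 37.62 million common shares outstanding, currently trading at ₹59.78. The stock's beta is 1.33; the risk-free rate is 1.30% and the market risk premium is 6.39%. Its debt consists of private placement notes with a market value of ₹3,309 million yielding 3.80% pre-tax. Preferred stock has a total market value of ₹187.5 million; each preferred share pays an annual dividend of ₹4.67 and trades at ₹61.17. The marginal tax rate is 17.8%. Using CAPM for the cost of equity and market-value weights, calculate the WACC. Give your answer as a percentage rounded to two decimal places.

Cost of equity via CAPM: Re = 1.3% + 1.33 × 6.39% = 9.7987%.
Cost of preferred: Rp = 4.67 / 61.17 = 7.6345%.
Market value of equity E = 59.78 × 37.62m = 2248.9236m.
Total capital V = 2248.9236 + 187.5 + 3309 = 5745.4236.
Equity: weight = 2248.9236/5745.4236 = 0.3914; cost = 9.7987%.
Preferred: weight = 187.5/5745.4236 = 0.0326; cost = 7.6345%.
Private placement notes: weight = 3309/5745.4236 = 0.5759; after-tax cost = 3.8% × (1 − 17.8%) = 3.1236%.
WACC = 0.3914 × 9.7987% + 0.0326 × 7.6345% + 0.5759 × 3.1236% = 5.8836%.

5.88%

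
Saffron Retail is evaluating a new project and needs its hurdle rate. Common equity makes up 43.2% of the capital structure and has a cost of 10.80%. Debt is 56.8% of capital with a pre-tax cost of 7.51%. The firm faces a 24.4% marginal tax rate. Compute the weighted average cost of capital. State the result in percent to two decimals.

7.89%

After-tax cost of debt = 7.51% × (1 − 24.4%) = 5.6776%.
WACC = 0.432 × 10.8000% + 0.568 × 5.6776% = 7.8905%.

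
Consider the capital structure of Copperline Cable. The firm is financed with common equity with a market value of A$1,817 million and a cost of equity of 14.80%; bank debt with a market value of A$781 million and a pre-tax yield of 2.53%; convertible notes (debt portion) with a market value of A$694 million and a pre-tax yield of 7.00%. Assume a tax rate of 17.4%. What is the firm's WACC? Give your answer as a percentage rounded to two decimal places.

Total capital V = 1817 + 781 + 694 = 3292.
Equity: weight = 1817/3292 = 0.5519; cost = 14.8%.
Bank debt: weight = 781/3292 = 0.2372; after-tax cost = 2.53% × (1 − 17.4%) = 2.0898%.
Convertible notes (debt portion): weight = 694/3292 = 0.2108; after-tax cost = 7% × (1 − 17.4%) = 5.7820%.
WACC = 0.5519 × 14.8000% + 0.2372 × 2.0898% + 0.2108 × 5.7820% = 9.8835%.

9.88%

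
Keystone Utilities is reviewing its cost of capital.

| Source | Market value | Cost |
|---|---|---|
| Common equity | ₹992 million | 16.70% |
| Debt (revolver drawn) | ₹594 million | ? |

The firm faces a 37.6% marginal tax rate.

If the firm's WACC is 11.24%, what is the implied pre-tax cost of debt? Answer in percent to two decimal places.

Total capital V = 992 + 594 = 1586.
Equity weight = 992/1586 = 0.6255.
Revolver drawn weight = 594/1586 = 0.3745.
Equity contribution = 0.6255 × 16.7% = 10.4454%.
Remaining for debt = 11.24% − 10.4454% = 0.7946%.
Rd × (1 − 37.6%) × 0.3745 = 0.7946%  ⇒  Rd = 3.4000%.

3.40%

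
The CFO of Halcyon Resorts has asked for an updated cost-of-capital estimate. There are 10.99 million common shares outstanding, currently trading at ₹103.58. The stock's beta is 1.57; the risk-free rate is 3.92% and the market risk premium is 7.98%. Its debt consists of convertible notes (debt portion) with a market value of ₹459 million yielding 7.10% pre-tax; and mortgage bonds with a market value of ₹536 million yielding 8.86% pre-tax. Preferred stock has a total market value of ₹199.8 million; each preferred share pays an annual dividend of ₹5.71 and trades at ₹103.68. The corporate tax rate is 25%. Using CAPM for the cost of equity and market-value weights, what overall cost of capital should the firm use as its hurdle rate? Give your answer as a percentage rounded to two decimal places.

11.07%

Cost of equity via CAPM: Re = 3.92% + 1.57 × 7.98% = 16.4486%.
Cost of preferred: Rp = 5.71 / 103.68 = 5.5073%.
Market value of equity E = 103.58 × 10.99m = 1138.3442m.
Total capital V = 1138.3442 + 199.8 + 459 + 536 = 2333.1442.
Equity: weight = 1138.3442/2333.1442 = 0.4879; cost = 16.4486%.
Preferred: weight = 199.8/2333.1442 = 0.0856; cost = 5.5073%.
Convertible notes (debt portion): weight = 459/2333.1442 = 0.1967; after-tax cost = 7.1% × (1 − 25%) = 5.3250%.
Mortgage bonds: weight = 536/2333.1442 = 0.2297; after-tax cost = 8.86% × (1 − 25%) = 6.6450%.
WACC = 0.4879 × 16.4486% + 0.0856 × 5.5073% + 0.1967 × 5.3250% + 0.2297 × 6.6450% = 11.0711%.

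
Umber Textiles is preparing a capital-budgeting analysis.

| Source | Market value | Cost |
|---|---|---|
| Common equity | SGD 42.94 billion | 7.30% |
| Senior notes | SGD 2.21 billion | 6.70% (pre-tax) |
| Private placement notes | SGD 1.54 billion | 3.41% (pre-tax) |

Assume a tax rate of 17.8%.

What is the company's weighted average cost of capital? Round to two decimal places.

7.07%

Total capital V = 42.94 + 2.21 + 1.54 = 46.69.
Equity: weight = 42.94/46.69 = 0.9197; cost = 7.3%.
Senior notes: weight = 2.21/46.69 = 0.0473; after-tax cost = 6.7% × (1 − 17.8%) = 5.5074%.
Private placement notes: weight = 1.54/46.69 = 0.0330; after-tax cost = 3.41% × (1 − 17.8%) = 2.8030%.
WACC = 0.9197 × 7.3000% + 0.0473 × 5.5074% + 0.0330 × 2.8030% = 7.0668%.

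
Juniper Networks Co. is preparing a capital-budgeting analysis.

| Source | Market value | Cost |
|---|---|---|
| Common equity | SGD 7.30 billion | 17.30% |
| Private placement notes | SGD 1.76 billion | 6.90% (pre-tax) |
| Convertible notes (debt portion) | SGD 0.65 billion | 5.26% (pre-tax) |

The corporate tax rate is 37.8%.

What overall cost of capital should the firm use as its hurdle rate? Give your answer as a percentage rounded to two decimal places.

Total capital V = 7.3 + 1.76 + 0.65 = 9.71.
Equity: weight = 7.3/9.71 = 0.7518; cost = 17.3%.
Private placement notes: weight = 1.76/9.71 = 0.1813; after-tax cost = 6.9% × (1 − 37.8%) = 4.2918%.
Convertible notes (debt portion): weight = 0.65/9.71 = 0.0669; after-tax cost = 5.26% × (1 − 37.8%) = 3.2717%.
WACC = 0.7518 × 17.3000% + 0.1813 × 4.2918% + 0.0669 × 3.2717% = 14.0031%.

14.00%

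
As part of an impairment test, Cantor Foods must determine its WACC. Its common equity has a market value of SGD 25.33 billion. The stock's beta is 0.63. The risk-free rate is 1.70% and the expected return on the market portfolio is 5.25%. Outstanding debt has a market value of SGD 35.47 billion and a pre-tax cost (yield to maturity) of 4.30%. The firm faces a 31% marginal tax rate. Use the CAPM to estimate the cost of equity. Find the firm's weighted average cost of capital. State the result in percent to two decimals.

3.37%

Market risk premium = 5.25% − 1.7% = 3.55%.
Cost of equity via CAPM: Re = 1.7% + 0.63 × 3.55% = 3.9365%.
Total capital V = 25.33 + 35.47 = 60.8.
Equity: weight = 25.33/60.8 = 0.4166; cost = 3.9365%.
Debt: weight = 35.47/60.8 = 0.5834; after-tax cost = 4.3% × (1 − 31%) = 2.9670%.
WACC = 0.4166 × 3.9365% + 0.5834 × 2.9670% = 3.3709%.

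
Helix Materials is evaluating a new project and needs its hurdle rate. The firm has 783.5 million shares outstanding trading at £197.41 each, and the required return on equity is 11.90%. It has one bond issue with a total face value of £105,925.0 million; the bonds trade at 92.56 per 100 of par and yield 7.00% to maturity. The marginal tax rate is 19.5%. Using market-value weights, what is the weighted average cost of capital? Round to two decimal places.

Market value of equity E = 197.41 × 783.5m = 154670.735m. Market value of debt D = 105925m × 92.56/100 = 98044.18m.
Total capital V = 154670.735 + 98044.18 = 252714.915.
Equity: weight = 154670.735/252714.915 = 0.6120; cost = 11.9%.
Bonds outstanding: weight = 98044.18/252714.915 = 0.3880; after-tax cost = 7% × (1 − 19.5%) = 5.6350%.
WACC = 0.6120 × 11.9000% + 0.3880 × 5.6350% = 9.4694%.

9.47%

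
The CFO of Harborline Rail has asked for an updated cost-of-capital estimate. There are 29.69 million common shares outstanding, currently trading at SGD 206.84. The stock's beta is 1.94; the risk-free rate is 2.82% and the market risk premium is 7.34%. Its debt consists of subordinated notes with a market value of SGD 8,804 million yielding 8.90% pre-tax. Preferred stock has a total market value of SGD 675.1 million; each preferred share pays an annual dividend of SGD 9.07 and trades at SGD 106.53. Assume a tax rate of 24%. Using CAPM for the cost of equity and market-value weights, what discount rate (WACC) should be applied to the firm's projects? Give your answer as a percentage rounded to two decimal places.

10.89%

Cost of equity via CAPM: Re = 2.82% + 1.94 × 7.34% = 17.0596%.
Cost of preferred: Rp = 9.07 / 106.53 = 8.5140%.
Market value of equity E = 206.84 × 29.69m = 6141.0796m.
Total capital V = 6141.0796 + 675.1 + 8804 = 15620.1796.
Equity: weight = 6141.0796/15620.1796 = 0.3932; cost = 17.0596%.
Preferred: weight = 675.1/15620.1796 = 0.0432; cost = 8.514%.
Subordinated notes: weight = 8804/15620.1796 = 0.5636; after-tax cost = 8.9% × (1 − 24%) = 6.7640%.
WACC = 0.3932 × 17.0596% + 0.0432 × 8.5140% + 0.5636 × 6.7640% = 10.8874%.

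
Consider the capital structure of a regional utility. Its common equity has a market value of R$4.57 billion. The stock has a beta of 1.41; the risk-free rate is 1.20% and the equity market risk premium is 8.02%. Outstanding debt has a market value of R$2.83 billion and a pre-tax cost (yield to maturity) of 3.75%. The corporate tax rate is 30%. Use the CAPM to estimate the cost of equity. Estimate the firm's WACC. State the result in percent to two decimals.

Cost of equity via CAPM: Re = 1.2% + 1.41 × 8.02% = 12.5082%.
Total capital V = 4.57 + 2.83 = 7.4.
Equity: weight = 4.57/7.4 = 0.6176; cost = 12.5082%.
Debt: weight = 2.83/7.4 = 0.3824; after-tax cost = 3.75% × (1 − 30%) = 2.6250%.
WACC = 0.6176 × 12.5082% + 0.3824 × 2.6250% = 8.7285%.

8.73%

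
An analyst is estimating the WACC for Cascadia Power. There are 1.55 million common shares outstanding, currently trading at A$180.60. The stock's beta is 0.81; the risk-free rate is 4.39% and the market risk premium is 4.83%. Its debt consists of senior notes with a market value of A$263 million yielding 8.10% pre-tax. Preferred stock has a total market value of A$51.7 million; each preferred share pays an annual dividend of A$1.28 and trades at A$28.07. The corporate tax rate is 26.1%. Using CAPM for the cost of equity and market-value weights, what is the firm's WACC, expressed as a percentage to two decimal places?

6.95%

Cost of equity via CAPM: Re = 4.39% + 0.81 × 4.83% = 8.3023%.
Cost of preferred: Rp = 1.28 / 28.07 = 4.5600%.
Market value of equity E = 180.6 × 1.55m = 279.93m.
Total capital V = 279.93 + 51.7 + 263 = 594.63.
Equity: weight = 279.93/594.63 = 0.4708; cost = 8.3023%.
Preferred: weight = 51.7/594.63 = 0.0869; cost = 4.56%.
Senior notes: weight = 263/594.63 = 0.4423; after-tax cost = 8.1% × (1 − 26.1%) = 5.9859%.
WACC = 0.4708 × 8.3023% + 0.0869 × 4.5600% + 0.4423 × 5.9859% = 6.9524%.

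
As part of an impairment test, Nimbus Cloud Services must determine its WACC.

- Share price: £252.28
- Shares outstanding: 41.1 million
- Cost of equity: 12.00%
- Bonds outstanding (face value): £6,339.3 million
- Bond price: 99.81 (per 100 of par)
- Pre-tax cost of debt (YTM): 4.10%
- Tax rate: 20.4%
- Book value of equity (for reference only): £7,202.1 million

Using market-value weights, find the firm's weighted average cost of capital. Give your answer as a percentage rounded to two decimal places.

Market value of equity E = 252.28 × 41.1m = 10368.708m. Market value of debt D = 6339.3m × 99.81/100 = 6327.25533m.
Total capital V = 10368.708 + 6327.25533 = 16695.96333.
Equity: weight = 10368.708/16695.96333 = 0.6210; cost = 12%.
Bonds outstanding: weight = 6327.25533/16695.96333 = 0.3790; after-tax cost = 4.1% × (1 − 20.4%) = 3.2636%.
WACC = 0.6210 × 12.0000% + 0.3790 × 3.2636% = 8.6892%.

8.69%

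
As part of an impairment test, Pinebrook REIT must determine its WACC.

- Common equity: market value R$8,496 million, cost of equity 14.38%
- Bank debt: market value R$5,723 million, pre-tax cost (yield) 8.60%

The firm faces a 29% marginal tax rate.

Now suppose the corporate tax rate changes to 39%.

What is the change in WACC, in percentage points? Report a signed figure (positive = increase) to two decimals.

Current WACC:
Total capital V = 8496 + 5723 = 14219.
Equity: weight = 8496/14219 = 0.5975; cost = 14.38%.
Bank debt: weight = 5723/14219 = 0.4025; after-tax cost = 8.6% × (1 − 29%) = 6.1060%.
WACC = 0.5975 × 14.3800% + 0.4025 × 6.1060% = 11.0498%.
After the change:
Total capital V = 8496 + 5723 = 14219.
Equity: weight = 8496/14219 = 0.5975; cost = 14.38%.
Bank debt: weight = 5723/14219 = 0.4025; after-tax cost = 8.6% × (1 − 39%) = 5.2460%.
WACC = 0.5975 × 14.3800% + 0.4025 × 5.2460% = 10.7037%.
Change in WACC = 10.7037% − 11.0498% = -0.3461 pp.

-0.35 pp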